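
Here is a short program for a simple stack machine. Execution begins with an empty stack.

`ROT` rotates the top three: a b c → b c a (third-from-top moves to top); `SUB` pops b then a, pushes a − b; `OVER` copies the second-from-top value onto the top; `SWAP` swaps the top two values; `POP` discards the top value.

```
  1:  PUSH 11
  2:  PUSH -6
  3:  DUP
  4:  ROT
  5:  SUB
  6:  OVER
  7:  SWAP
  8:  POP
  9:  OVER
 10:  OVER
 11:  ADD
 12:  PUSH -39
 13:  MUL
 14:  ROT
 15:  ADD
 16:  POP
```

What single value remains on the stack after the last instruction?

-6

PUSH 11  : 11
PUSH -6  : 11 -6
DUP      : 11 -6 -6
ROT      : -6 -6 11
SUB      : -6 -17
OVER     : -6 -17 -6
SWAP     : -6 -6 -17
POP      : -6 -6
OVER     : -6 -6 -6
OVER     : -6 -6 -6 -6
ADD      : -6 -6 -12
PUSH -39 : -6 -6 -12 -39
MUL      : -6 -6 468
ROT      : -6 468 -6
ADD      : -6 462
POP      : -6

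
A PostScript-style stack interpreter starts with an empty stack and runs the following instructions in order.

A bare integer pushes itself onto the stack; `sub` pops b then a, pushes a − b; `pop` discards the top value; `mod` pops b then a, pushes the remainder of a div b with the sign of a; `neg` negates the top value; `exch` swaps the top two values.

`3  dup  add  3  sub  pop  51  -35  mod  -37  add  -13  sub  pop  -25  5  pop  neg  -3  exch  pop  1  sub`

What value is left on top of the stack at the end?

3    : [3]
dup  : [3, 3]
add  : [6]
3    : [6, 3]
sub  : [3]
pop  : []
51   : [51]
-35  : [51, -35]
mod  : [16]
-37  : [16, -37]
add  : [-21]
-13  : [-21, -13]
sub  : [-8]
pop  : []
-25  : [-25]
5    : [-25, 5]
pop  : [-25]
neg  : [25]
-3   : [25, -3]
exch : [-3, 25]
pop  : [-3]
1    : [-3, 1]
sub  : [-4]

-4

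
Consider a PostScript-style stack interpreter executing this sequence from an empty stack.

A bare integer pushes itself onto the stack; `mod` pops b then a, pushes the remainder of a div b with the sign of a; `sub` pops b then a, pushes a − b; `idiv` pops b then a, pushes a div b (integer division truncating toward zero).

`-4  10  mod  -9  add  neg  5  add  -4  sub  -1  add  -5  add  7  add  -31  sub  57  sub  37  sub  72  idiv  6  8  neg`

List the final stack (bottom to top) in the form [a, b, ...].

[0, 6, -8]

-4   → [-4]
10   → [-4, 10]
mod  → [-4]
-9   → [-4, -9]
add  → [-13]
neg  → [13]
5    → [13, 5]
add  → [18]
-4   → [18, -4]
sub  → [22]
-1   → [22, -1]
add  → [21]
-5   → [21, -5]
add  → [16]
7    → [16, 7]
add  → [23]
-31  → [23, -31]
sub  → [54]
57   → [54, 57]
sub  → [-3]
37   → [-3, 37]
sub  → [-40]
72   → [-40, 72]
idiv → [0]
6    → [0, 6]
8    → [0, 6, 8]
neg  → [0, 6, -8]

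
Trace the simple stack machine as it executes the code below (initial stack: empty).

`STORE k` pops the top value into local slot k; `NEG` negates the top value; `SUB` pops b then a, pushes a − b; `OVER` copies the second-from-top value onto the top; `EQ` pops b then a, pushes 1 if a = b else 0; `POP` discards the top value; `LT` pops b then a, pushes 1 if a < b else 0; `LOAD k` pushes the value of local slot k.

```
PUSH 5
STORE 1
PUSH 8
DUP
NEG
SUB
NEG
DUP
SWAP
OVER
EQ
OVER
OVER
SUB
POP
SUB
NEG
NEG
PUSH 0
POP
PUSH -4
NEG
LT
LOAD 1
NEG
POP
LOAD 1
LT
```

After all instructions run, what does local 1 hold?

5

PUSH 5  -> 5
STORE 1 -> (empty)
PUSH 8  -> 8
DUP     -> 8 8
NEG     -> 8 -8
SUB     -> 16
NEG     -> -16
DUP     -> -16 -16
SWAP    -> -16 -16
OVER    -> -16 -16 -16
EQ      -> -16 1
OVER    -> -16 1 -16
OVER    -> -16 1 -16 1
SUB     -> -16 1 -17
POP     -> -16 1
SUB     -> -17
NEG     -> 17
NEG     -> -17
PUSH 0  -> -17 0
POP     -> -17
PUSH -4 -> -17 -4
NEG     -> -17 4
LT      -> 1
LOAD 1  -> 1 5
NEG     -> 1 -5
POP     -> 1
LOAD 1  -> 1 5
LT      -> 1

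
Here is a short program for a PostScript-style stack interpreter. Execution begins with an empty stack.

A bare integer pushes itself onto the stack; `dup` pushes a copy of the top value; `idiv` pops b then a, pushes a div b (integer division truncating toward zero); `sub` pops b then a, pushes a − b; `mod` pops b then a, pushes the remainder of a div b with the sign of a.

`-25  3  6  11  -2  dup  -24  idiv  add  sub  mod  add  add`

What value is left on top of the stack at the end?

-16

-25  → [-25]
3    → [-25, 3]
6    → [-25, 3, 6]
11   → [-25, 3, 6, 11]
-2   → [-25, 3, 6, 11, -2]
dup  → [-25, 3, 6, 11, -2, -2]
-24  → [-25, 3, 6, 11, -2, -2, -24]
idiv → [-25, 3, 6, 11, -2, 0]
add  → [-25, 3, 6, 11, -2]
sub  → [-25, 3, 6, 13]
mod  → [-25, 3, 6]
add  → [-25, 9]
add  → [-16]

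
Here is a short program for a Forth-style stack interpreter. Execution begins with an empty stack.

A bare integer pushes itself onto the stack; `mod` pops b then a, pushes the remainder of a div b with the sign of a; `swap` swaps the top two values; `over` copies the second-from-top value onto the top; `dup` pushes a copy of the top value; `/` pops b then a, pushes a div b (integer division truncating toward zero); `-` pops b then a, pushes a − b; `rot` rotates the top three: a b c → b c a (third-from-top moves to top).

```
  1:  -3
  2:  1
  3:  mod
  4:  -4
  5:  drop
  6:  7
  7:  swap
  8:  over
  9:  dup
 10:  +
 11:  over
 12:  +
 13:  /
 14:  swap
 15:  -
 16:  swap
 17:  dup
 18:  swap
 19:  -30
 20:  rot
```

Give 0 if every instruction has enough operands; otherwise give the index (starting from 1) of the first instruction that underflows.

-3    [-3]
1     [-3, 1]
mod   [0]
-4    [0, -4]
drop  [0]
7     [0, 7]
swap  [7, 0]
over  [7, 0, 7]
dup   [7, 0, 7, 7]
+     [7, 0, 14]
over  [7, 0, 14, 0]
+     [7, 0, 14]
/     [7, 0]
swap  [0, 7]
-     [-7]
swap  — needs 2 operands, stack has 1 → underflow

16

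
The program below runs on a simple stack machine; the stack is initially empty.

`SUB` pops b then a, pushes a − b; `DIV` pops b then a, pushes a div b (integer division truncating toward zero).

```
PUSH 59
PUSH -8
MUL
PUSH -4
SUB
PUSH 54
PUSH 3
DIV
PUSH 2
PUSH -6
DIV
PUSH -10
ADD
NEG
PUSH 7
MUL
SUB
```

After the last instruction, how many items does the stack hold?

PUSH 59   59
PUSH -8   59 -8
MUL       -472
PUSH -4   -472 -4
SUB       -468
PUSH 54   -468 54
PUSH 3    -468 54 3
DIV       -468 18
PUSH 2    -468 18 2
PUSH -6   -468 18 2 -6
DIV       -468 18 0
PUSH -10  -468 18 0 -10
ADD       -468 18 -10
NEG       -468 18 10
PUSH 7    -468 18 10 7
MUL       -468 18 70
SUB       -468 -52

2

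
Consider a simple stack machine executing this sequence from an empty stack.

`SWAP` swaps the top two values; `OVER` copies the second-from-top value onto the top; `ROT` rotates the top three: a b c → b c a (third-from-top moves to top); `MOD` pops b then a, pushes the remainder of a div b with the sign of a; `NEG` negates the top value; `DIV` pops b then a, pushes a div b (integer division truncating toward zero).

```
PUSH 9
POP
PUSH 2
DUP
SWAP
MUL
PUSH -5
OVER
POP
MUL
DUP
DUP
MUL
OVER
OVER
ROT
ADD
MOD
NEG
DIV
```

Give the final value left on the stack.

-1

PUSH 9  -> 9
POP     -> (empty)
PUSH 2  -> 2
DUP     -> 2 2
SWAP    -> 2 2
MUL     -> 4
PUSH -5 -> 4 -5
OVER    -> 4 -5 4
POP     -> 4 -5
MUL     -> -20
DUP     -> -20 -20
DUP     -> -20 -20 -20
MUL     -> -20 400
OVER    -> -20 400 -20
OVER    -> -20 400 -20 400
ROT     -> -20 -20 400 400
ADD     -> -20 -20 800
MOD     -> -20 -20
NEG     -> -20 20
DIV     -> -1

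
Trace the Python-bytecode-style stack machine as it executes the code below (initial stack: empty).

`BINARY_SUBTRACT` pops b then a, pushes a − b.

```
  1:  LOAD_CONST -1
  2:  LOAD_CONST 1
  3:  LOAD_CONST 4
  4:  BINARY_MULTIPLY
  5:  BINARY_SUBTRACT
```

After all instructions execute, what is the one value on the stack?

-5

LOAD_CONST -1   : -1
LOAD_CONST 1    : -1 1
LOAD_CONST 4    : -1 1 4
BINARY_MULTIPLY : -1 4
BINARY_SUBTRACT : -5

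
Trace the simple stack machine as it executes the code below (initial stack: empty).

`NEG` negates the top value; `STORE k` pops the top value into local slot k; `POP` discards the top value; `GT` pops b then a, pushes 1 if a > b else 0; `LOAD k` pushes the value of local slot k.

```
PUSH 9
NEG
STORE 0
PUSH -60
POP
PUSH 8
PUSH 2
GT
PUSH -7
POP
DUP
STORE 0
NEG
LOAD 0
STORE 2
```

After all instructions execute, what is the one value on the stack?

-1

PUSH 9    [9]
NEG       [-9]
STORE 0   []
PUSH -60  [-60]
POP       []
PUSH 8    [8]
PUSH 2    [8, 2]
GT        [1]
PUSH -7   [1, -7]
POP       [1]
DUP       [1, 1]
STORE 0   [1]
NEG       [-1]
LOAD 0    [-1, 1]
STORE 2   [-1]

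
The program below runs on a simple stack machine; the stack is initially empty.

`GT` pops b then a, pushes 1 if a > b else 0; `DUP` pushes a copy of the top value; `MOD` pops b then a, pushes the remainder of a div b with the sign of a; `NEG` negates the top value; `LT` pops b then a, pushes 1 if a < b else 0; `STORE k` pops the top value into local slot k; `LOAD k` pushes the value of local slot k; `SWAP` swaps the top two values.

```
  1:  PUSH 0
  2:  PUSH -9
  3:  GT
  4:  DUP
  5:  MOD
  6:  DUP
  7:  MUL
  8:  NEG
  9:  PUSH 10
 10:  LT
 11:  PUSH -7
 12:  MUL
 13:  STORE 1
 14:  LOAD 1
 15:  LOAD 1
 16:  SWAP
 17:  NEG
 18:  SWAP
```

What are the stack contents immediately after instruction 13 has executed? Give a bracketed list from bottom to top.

[]

PUSH 0  → 0
PUSH -9 → 0 -9
GT      → 1
DUP     → 1 1
MOD     → 0
DUP     → 0 0
MUL     → 0
NEG     → 0
PUSH 10 → 0 10
LT      → 1
PUSH -7 → 1 -7
MUL     → -7
STORE 1 → (empty)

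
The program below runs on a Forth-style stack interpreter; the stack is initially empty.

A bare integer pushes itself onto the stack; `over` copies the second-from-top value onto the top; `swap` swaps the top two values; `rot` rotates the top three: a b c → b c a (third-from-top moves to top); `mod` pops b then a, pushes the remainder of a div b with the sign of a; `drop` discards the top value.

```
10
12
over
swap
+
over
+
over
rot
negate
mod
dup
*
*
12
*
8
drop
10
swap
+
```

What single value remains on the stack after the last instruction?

10

10      [10]
12      [10, 12]
over    [10, 12, 10]
swap    [10, 10, 12]
+       [10, 22]
over    [10, 22, 10]
+       [10, 32]
over    [10, 32, 10]
rot     [32, 10, 10]
negate  [32, 10, -10]
mod     [32, 0]
dup     [32, 0, 0]
*       [32, 0]
*       [0]
12      [0, 12]
*       [0]
8       [0, 8]
drop    [0]
10      [0, 10]
swap    [10, 0]
+       [10]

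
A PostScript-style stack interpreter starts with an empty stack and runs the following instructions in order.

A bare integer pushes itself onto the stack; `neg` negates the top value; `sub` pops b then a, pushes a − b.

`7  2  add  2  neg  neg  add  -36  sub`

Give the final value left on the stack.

47

7    [7]
2    [7, 2]
add  [9]
2    [9, 2]
neg  [9, -2]
neg  [9, 2]
add  [11]
-36  [11, -36]
sub  [47]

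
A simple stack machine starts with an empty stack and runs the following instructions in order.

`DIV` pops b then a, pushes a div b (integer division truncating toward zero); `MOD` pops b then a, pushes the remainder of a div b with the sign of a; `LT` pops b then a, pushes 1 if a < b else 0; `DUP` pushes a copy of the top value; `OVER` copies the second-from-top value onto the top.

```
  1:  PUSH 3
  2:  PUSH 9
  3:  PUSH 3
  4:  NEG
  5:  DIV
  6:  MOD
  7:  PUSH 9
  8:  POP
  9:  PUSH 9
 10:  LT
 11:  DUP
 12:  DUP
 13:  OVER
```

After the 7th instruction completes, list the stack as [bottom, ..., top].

PUSH 3 → [3]
PUSH 9 → [3, 9]
PUSH 3 → [3, 9, 3]
NEG    → [3, 9, -3]
DIV    → [3, -3]
MOD    → [0]
PUSH 9 → [0, 9]

[0, 9]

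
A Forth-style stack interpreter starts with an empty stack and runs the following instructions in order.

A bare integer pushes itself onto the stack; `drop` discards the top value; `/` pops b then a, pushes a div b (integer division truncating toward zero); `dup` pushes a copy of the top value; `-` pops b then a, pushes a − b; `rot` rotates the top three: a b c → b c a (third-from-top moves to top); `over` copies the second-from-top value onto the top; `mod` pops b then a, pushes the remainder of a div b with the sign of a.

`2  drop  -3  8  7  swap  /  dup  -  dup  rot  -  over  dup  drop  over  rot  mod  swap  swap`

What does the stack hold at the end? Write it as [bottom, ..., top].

2    -> 2
drop -> (empty)
-3   -> -3
8    -> -3 8
7    -> -3 8 7
swap -> -3 7 8
/    -> -3 0
dup  -> -3 0 0
-    -> -3 0
dup  -> -3 0 0
rot  -> 0 0 -3
-    -> 0 3
over -> 0 3 0
dup  -> 0 3 0 0
drop -> 0 3 0
over -> 0 3 0 3
rot  -> 0 0 3 3
mod  -> 0 0 0
swap -> 0 0 0
swap -> 0 0 0

[0, 0, 0]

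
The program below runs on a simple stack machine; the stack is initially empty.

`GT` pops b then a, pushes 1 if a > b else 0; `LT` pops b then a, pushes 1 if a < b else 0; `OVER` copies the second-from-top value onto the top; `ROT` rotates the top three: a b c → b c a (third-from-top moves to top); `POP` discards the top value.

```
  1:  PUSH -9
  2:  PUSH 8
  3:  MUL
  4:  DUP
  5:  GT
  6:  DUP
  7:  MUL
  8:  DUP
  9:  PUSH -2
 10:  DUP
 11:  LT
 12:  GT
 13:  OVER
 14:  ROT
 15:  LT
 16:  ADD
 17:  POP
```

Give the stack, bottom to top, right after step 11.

[0, 0, 0]

PUSH -9 : -9
PUSH 8  : -9 8
MUL     : -72
DUP     : -72 -72
GT      : 0
DUP     : 0 0
MUL     : 0
DUP     : 0 0
PUSH -2 : 0 0 -2
DUP     : 0 0 -2 -2
LT      : 0 0 0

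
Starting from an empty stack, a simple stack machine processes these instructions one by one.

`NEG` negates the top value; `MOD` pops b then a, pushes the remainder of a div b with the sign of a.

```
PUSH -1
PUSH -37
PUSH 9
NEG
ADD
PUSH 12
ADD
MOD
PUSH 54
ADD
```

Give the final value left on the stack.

53

PUSH -1  : [-1]
PUSH -37 : [-1, -37]
PUSH 9   : [-1, -37, 9]
NEG      : [-1, -37, -9]
ADD      : [-1, -46]
PUSH 12  : [-1, -46, 12]
ADD      : [-1, -34]
MOD      : [-1]
PUSH 54  : [-1, 54]
ADD      : [53]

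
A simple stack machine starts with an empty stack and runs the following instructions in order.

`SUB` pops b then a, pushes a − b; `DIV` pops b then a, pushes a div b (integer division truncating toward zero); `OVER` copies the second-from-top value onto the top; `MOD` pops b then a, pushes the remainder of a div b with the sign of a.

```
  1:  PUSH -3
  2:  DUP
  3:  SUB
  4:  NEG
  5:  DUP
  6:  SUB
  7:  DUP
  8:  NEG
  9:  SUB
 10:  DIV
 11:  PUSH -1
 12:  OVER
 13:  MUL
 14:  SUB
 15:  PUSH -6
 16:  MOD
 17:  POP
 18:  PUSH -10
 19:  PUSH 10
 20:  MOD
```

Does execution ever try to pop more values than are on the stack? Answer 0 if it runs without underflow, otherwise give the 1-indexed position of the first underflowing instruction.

10

PUSH -3  [-3]
DUP      [-3, -3]
SUB      [0]
NEG      [0]
DUP      [0, 0]
SUB      [0]
DUP      [0, 0]
NEG      [0, 0]
SUB      [0]
DIV  — needs 2 operands, stack has 1 → underflow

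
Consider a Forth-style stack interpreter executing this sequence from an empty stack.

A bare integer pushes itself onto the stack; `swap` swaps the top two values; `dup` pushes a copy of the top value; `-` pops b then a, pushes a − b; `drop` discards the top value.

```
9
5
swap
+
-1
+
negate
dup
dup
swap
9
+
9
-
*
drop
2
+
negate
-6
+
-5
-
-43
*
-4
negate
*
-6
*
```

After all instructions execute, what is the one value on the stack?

9       [9]
5       [9, 5]
swap    [5, 9]
+       [14]
-1      [14, -1]
+       [13]
negate  [-13]
dup     [-13, -13]
dup     [-13, -13, -13]
swap    [-13, -13, -13]
9       [-13, -13, -13, 9]
+       [-13, -13, -4]
9       [-13, -13, -4, 9]
-       [-13, -13, -13]
*       [-13, 169]
drop    [-13]
2       [-13, 2]
+       [-11]
negate  [11]
-6      [11, -6]
+       [5]
-5      [5, -5]
-       [10]
-43     [10, -43]
*       [-430]
-4      [-430, -4]
negate  [-430, 4]
*       [-1720]
-6      [-1720, -6]
*       [10320]

10320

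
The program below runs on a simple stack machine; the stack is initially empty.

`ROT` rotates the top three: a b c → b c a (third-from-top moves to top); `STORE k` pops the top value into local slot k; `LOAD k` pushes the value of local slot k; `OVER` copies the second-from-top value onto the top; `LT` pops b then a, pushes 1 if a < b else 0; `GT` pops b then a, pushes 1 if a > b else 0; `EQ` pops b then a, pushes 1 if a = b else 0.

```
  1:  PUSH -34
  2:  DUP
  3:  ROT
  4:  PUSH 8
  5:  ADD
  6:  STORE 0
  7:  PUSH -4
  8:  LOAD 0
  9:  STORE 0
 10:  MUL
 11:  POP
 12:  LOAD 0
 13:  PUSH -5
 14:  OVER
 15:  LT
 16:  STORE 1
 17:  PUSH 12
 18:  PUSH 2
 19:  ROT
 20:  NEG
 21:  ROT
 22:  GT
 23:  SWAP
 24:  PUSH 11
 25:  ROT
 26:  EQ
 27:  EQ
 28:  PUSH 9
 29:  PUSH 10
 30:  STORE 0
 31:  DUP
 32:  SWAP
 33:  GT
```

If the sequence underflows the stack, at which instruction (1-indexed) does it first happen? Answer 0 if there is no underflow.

PUSH -34  -34
DUP       -34 -34
ROT  — needs 3 operands, stack has 2 → underflow

3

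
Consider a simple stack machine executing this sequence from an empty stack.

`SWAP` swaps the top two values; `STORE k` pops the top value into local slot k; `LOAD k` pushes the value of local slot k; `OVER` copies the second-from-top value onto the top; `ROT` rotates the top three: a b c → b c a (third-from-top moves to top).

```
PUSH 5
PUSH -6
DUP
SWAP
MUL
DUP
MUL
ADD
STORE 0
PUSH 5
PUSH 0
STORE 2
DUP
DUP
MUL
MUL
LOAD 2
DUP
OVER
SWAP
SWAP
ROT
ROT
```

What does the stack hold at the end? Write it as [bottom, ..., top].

[125, 0, 0, 0]

PUSH 5  : 5
PUSH -6 : 5 -6
DUP     : 5 -6 -6
SWAP    : 5 -6 -6
MUL     : 5 36
DUP     : 5 36 36
MUL     : 5 1296
ADD     : 1301
STORE 0 : (empty)
PUSH 5  : 5
PUSH 0  : 5 0
STORE 2 : 5
DUP     : 5 5
DUP     : 5 5 5
MUL     : 5 25
MUL     : 125
LOAD 2  : 125 0
DUP     : 125 0 0
OVER    : 125 0 0 0
SWAP    : 125 0 0 0
SWAP    : 125 0 0 0
ROT     : 125 0 0 0
ROT     : 125 0 0 0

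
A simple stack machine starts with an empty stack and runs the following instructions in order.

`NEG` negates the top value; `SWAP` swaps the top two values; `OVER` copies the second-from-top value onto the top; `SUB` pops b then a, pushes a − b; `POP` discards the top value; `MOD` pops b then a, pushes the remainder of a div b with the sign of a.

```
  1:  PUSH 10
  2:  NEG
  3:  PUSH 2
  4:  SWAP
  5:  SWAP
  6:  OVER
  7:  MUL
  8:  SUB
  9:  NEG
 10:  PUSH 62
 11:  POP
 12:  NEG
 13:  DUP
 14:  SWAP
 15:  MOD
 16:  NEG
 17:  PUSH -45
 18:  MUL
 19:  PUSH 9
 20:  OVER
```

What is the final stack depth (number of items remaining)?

PUSH 10  -> [10]
NEG      -> [-10]
PUSH 2   -> [-10, 2]
SWAP     -> [2, -10]
SWAP     -> [-10, 2]
OVER     -> [-10, 2, -10]
MUL      -> [-10, -20]
SUB      -> [10]
NEG      -> [-10]
PUSH 62  -> [-10, 62]
POP      -> [-10]
NEG      -> [10]
DUP      -> [10, 10]
SWAP     -> [10, 10]
MOD      -> [0]
NEG      -> [0]
PUSH -45 -> [0, -45]
MUL      -> [0]
PUSH 9   -> [0, 9]
OVER     -> [0, 9, 0]

3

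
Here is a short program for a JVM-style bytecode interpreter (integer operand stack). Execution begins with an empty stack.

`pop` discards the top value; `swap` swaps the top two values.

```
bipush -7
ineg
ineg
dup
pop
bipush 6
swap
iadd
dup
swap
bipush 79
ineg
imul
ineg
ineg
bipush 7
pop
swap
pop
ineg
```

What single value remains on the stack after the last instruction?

-79

bipush -7 : [-7]
ineg      : [7]
ineg      : [-7]
dup       : [-7, -7]
pop       : [-7]
bipush 6  : [-7, 6]
swap      : [6, -7]
iadd      : [-1]
dup       : [-1, -1]
swap      : [-1, -1]
bipush 79 : [-1, -1, 79]
ineg      : [-1, -1, -79]
imul      : [-1, 79]
ineg      : [-1, -79]
ineg      : [-1, 79]
bipush 7  : [-1, 79, 7]
pop       : [-1, 79]
swap      : [79, -1]
pop       : [79]
ineg      : [-79]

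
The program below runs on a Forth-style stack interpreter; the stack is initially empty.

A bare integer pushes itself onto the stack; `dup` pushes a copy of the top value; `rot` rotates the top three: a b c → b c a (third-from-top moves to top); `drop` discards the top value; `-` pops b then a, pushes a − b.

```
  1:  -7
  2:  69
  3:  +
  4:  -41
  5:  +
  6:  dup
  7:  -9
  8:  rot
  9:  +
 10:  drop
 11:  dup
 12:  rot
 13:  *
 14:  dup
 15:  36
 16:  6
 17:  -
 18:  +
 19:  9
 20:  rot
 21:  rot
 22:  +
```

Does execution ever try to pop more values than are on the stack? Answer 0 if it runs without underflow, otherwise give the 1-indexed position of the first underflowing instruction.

-7   : -7
69   : -7 69
+    : 62
-41  : 62 -41
+    : 21
dup  : 21 21
-9   : 21 21 -9
rot  : 21 -9 21
+    : 21 12
drop : 21
dup  : 21 21
rot  — needs 3 operands, stack has 2 → underflow

12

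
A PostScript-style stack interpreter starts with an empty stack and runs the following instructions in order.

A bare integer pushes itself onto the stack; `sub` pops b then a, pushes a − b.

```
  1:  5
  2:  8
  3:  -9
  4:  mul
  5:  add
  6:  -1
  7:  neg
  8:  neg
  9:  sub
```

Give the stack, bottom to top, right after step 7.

[-67, 1]

5    [5]
8    [5, 8]
-9   [5, 8, -9]
mul  [5, -72]
add  [-67]
-1   [-67, -1]
neg  [-67, 1]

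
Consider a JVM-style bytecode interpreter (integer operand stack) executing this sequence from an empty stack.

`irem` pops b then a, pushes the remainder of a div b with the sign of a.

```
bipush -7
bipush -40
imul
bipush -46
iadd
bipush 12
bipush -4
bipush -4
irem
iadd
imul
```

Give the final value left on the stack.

bipush -7  : [-7]
bipush -40 : [-7, -40]
imul       : [280]
bipush -46 : [280, -46]
iadd       : [234]
bipush 12  : [234, 12]
bipush -4  : [234, 12, -4]
bipush -4  : [234, 12, -4, -4]
irem       : [234, 12, 0]
iadd       : [234, 12]
imul       : [2808]

2808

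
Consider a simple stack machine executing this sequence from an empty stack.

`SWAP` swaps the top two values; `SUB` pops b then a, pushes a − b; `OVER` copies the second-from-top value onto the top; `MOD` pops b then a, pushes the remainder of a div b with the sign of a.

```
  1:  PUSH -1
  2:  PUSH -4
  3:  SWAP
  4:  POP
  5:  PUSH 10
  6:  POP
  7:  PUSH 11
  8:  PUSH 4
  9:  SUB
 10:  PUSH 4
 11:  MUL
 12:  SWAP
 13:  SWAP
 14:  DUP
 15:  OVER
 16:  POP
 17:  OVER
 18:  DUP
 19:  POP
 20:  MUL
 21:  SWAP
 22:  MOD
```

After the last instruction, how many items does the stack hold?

PUSH -1  [-1]
PUSH -4  [-1, -4]
SWAP     [-4, -1]
POP      [-4]
PUSH 10  [-4, 10]
POP      [-4]
PUSH 11  [-4, 11]
PUSH 4   [-4, 11, 4]
SUB      [-4, 7]
PUSH 4   [-4, 7, 4]
MUL      [-4, 28]
SWAP     [28, -4]
SWAP     [-4, 28]
DUP      [-4, 28, 28]
OVER     [-4, 28, 28, 28]
POP      [-4, 28, 28]
OVER     [-4, 28, 28, 28]
DUP      [-4, 28, 28, 28, 28]
POP      [-4, 28, 28, 28]
MUL      [-4, 28, 784]
SWAP     [-4, 784, 28]
MOD      [-4, 0]

2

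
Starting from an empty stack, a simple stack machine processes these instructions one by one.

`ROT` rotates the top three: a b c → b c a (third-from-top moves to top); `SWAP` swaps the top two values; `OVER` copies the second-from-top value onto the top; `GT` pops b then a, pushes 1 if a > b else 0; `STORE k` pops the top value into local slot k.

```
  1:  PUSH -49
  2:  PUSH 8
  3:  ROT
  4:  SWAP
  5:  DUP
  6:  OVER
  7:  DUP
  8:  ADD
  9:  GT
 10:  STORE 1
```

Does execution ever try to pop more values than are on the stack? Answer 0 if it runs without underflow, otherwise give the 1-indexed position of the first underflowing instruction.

3

PUSH -49 → [-49]
PUSH 8   → [-49, 8]
ROT  — needs 3 operands, stack has 2 → underflow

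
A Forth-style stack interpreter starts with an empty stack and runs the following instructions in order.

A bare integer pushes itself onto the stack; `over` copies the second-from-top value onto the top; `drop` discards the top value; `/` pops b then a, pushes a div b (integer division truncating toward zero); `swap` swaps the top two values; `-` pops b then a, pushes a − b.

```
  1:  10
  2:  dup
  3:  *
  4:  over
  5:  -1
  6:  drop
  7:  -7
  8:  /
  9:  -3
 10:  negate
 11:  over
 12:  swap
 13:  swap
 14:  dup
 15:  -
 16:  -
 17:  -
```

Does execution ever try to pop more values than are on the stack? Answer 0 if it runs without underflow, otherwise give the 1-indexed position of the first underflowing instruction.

4

10  → [10]
dup → [10, 10]
*   → [100]
over  — needs 2 operands, stack has 1 → underflow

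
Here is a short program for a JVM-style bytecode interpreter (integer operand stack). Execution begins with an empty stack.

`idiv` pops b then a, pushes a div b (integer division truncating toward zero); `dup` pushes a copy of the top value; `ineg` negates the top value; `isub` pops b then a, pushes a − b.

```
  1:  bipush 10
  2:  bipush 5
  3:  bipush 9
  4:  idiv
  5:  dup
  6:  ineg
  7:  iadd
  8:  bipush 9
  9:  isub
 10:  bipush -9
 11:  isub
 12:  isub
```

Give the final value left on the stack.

bipush 10 : [10]
bipush 5  : [10, 5]
bipush 9  : [10, 5, 9]
idiv      : [10, 0]
dup       : [10, 0, 0]
ineg      : [10, 0, 0]
iadd      : [10, 0]
bipush 9  : [10, 0, 9]
isub      : [10, -9]
bipush -9 : [10, -9, -9]
isub      : [10, 0]
isub      : [10]

10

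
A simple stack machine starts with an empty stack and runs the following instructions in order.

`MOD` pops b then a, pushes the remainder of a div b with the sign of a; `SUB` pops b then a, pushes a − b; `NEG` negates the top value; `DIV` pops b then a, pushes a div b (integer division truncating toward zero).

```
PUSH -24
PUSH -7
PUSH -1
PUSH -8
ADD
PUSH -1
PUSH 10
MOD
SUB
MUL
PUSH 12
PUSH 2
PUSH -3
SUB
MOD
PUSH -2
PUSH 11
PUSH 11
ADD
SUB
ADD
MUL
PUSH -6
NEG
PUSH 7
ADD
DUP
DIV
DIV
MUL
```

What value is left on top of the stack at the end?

PUSH -24 → [-24]
PUSH -7  → [-24, -7]
PUSH -1  → [-24, -7, -1]
PUSH -8  → [-24, -7, -1, -8]
ADD      → [-24, -7, -9]
PUSH -1  → [-24, -7, -9, -1]
PUSH 10  → [-24, -7, -9, -1, 10]
MOD      → [-24, -7, -9, -1]
SUB      → [-24, -7, -8]
MUL      → [-24, 56]
PUSH 12  → [-24, 56, 12]
PUSH 2   → [-24, 56, 12, 2]
PUSH -3  → [-24, 56, 12, 2, -3]
SUB      → [-24, 56, 12, 5]
MOD      → [-24, 56, 2]
PUSH -2  → [-24, 56, 2, -2]
PUSH 11  → [-24, 56, 2, -2, 11]
PUSH 11  → [-24, 56, 2, -2, 11, 11]
ADD      → [-24, 56, 2, -2, 22]
SUB      → [-24, 56, 2, -24]
ADD      → [-24, 56, -22]
MUL      → [-24, -1232]
PUSH -6  → [-24, -1232, -6]
NEG      → [-24, -1232, 6]
PUSH 7   → [-24, -1232, 6, 7]
ADD      → [-24, -1232, 13]
DUP      → [-24, -1232, 13, 13]
DIV      → [-24, -1232, 1]
DIV      → [-24, -1232]
MUL      → [29568]

29568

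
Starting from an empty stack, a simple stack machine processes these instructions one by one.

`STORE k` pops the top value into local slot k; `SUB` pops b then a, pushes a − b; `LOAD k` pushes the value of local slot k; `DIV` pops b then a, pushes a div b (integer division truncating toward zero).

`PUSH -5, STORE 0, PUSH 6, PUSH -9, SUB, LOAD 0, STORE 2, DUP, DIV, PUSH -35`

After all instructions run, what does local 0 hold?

-5

PUSH -5   -5
STORE 0   (empty)
PUSH 6    6
PUSH -9   6 -9
SUB       15
LOAD 0    15 -5
STORE 2   15
DUP       15 15
DIV       1
PUSH -35  1 -35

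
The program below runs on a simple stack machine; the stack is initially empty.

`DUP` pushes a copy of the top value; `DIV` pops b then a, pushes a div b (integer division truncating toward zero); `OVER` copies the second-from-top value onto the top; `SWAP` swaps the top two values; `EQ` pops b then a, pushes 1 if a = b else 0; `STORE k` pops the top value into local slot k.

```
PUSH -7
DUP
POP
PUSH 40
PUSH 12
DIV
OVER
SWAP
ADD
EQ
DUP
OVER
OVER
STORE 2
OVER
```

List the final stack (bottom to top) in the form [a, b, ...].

[0, 0, 0, 0]

PUSH -7  [-7]
DUP      [-7, -7]
POP      [-7]
PUSH 40  [-7, 40]
PUSH 12  [-7, 40, 12]
DIV      [-7, 3]
OVER     [-7, 3, -7]
SWAP     [-7, -7, 3]
ADD      [-7, -4]
EQ       [0]
DUP      [0, 0]
OVER     [0, 0, 0]
OVER     [0, 0, 0, 0]
STORE 2  [0, 0, 0]
OVER     [0, 0, 0, 0]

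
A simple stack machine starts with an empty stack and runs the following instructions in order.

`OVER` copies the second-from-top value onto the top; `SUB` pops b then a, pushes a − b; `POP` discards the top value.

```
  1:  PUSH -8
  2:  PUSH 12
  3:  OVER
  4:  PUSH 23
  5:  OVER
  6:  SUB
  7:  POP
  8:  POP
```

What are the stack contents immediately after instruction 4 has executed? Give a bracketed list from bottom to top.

PUSH -8 → [-8]
PUSH 12 → [-8, 12]
OVER    → [-8, 12, -8]
PUSH 23 → [-8, 12, -8, 23]

[-8, 12, -8, 23]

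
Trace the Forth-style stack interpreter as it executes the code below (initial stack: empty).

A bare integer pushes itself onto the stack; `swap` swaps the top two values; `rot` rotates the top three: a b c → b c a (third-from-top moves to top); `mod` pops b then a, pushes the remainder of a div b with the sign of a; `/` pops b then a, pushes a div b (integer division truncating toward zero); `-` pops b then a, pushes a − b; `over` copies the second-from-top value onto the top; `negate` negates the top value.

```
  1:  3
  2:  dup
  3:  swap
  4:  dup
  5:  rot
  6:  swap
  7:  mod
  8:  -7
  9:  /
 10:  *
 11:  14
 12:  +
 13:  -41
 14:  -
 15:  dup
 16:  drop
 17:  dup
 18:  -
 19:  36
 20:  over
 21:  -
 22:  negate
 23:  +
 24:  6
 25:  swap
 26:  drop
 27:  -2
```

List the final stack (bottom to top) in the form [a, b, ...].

[6, -2]

3      : [3]
dup    : [3, 3]
swap   : [3, 3]
dup    : [3, 3, 3]
rot    : [3, 3, 3]
swap   : [3, 3, 3]
mod    : [3, 0]
-7     : [3, 0, -7]
/      : [3, 0]
*      : [0]
14     : [0, 14]
+      : [14]
-41    : [14, -41]
-      : [55]
dup    : [55, 55]
drop   : [55]
dup    : [55, 55]
-      : [0]
36     : [0, 36]
over   : [0, 36, 0]
-      : [0, 36]
negate : [0, -36]
+      : [-36]
6      : [-36, 6]
swap   : [6, -36]
drop   : [6]
-2     : [6, -2]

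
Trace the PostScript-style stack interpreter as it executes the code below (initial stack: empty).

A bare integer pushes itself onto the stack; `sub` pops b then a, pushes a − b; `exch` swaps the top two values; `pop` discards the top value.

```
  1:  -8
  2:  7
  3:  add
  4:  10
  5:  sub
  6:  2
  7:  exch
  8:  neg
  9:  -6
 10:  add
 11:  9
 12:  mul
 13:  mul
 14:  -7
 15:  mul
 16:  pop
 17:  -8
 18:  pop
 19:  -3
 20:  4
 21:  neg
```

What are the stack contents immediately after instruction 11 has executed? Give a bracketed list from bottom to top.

-8   : -8
7    : -8 7
add  : -1
10   : -1 10
sub  : -11
2    : -11 2
exch : 2 -11
neg  : 2 11
-6   : 2 11 -6
add  : 2 5
9    : 2 5 9

[2, 5, 9]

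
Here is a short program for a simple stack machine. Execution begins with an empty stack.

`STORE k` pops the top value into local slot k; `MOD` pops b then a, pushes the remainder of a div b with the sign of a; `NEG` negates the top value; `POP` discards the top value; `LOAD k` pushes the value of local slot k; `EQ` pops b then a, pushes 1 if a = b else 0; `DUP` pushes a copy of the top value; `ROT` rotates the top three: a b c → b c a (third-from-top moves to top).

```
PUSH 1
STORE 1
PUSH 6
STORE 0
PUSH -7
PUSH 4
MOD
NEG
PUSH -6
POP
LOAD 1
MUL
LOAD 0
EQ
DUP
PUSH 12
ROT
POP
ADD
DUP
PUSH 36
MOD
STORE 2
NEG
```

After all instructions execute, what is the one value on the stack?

PUSH 1   [1]
STORE 1  []
PUSH 6   [6]
STORE 0  []
PUSH -7  [-7]
PUSH 4   [-7, 4]
MOD      [-3]
NEG      [3]
PUSH -6  [3, -6]
POP      [3]
LOAD 1   [3, 1]
MUL      [3]
LOAD 0   [3, 6]
EQ       [0]
DUP      [0, 0]
PUSH 12  [0, 0, 12]
ROT      [0, 12, 0]
POP      [0, 12]
ADD      [12]
DUP      [12, 12]
PUSH 36  [12, 12, 36]
MOD      [12, 12]
STORE 2  [12]
NEG      [-12]

-12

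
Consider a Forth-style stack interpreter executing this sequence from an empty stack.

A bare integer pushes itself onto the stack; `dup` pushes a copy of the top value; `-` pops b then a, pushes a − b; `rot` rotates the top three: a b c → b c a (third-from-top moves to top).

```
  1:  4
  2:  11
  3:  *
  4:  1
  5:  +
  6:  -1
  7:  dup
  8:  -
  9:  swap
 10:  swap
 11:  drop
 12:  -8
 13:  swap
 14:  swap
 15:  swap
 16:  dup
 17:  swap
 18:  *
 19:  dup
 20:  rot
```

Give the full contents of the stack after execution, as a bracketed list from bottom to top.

4    : 4
11   : 4 11
*    : 44
1    : 44 1
+    : 45
-1   : 45 -1
dup  : 45 -1 -1
-    : 45 0
swap : 0 45
swap : 45 0
drop : 45
-8   : 45 -8
swap : -8 45
swap : 45 -8
swap : -8 45
dup  : -8 45 45
swap : -8 45 45
*    : -8 2025
dup  : -8 2025 2025
rot  : 2025 2025 -8

[2025, 2025, -8]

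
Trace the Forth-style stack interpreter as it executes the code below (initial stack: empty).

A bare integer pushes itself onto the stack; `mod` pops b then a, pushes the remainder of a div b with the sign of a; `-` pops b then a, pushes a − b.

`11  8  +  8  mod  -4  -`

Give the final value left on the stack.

11  -> 11
8   -> 11 8
+   -> 19
8   -> 19 8
mod -> 3
-4  -> 3 -4
-   -> 7

7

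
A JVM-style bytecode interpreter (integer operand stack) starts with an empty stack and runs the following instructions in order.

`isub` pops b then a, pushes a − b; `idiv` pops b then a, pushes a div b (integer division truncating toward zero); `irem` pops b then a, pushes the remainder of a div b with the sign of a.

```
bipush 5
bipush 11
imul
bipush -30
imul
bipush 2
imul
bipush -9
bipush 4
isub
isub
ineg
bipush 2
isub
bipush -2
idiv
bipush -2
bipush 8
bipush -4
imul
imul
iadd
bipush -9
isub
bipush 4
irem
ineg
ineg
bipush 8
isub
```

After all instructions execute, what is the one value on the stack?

-9

bipush 5   -> [5]
bipush 11  -> [5, 11]
imul       -> [55]
bipush -30 -> [55, -30]
imul       -> [-1650]
bipush 2   -> [-1650, 2]
imul       -> [-3300]
bipush -9  -> [-3300, -9]
bipush 4   -> [-3300, -9, 4]
isub       -> [-3300, -13]
isub       -> [-3287]
ineg       -> [3287]
bipush 2   -> [3287, 2]
isub       -> [3285]
bipush -2  -> [3285, -2]
idiv       -> [-1642]
bipush -2  -> [-1642, -2]
bipush 8   -> [-1642, -2, 8]
bipush -4  -> [-1642, -2, 8, -4]
imul       -> [-1642, -2, -32]
imul       -> [-1642, 64]
iadd       -> [-1578]
bipush -9  -> [-1578, -9]
isub       -> [-1569]
bipush 4   -> [-1569, 4]
irem       -> [-1]
ineg       -> [1]
ineg       -> [-1]
bipush 8   -> [-1, 8]
isub       -> [-9]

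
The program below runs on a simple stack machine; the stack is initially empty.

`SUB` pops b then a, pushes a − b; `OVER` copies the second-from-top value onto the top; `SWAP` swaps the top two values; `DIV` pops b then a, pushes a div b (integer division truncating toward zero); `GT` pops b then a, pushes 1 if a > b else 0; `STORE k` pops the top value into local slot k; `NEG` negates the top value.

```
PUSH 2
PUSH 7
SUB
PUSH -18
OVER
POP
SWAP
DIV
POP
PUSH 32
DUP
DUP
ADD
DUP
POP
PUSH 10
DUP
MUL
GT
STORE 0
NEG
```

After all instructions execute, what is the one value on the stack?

-32

PUSH 2   → 2
PUSH 7   → 2 7
SUB      → -5
PUSH -18 → -5 -18
OVER     → -5 -18 -5
POP      → -5 -18
SWAP     → -18 -5
DIV      → 3
POP      → (empty)
PUSH 32  → 32
DUP      → 32 32
DUP      → 32 32 32
ADD      → 32 64
DUP      → 32 64 64
POP      → 32 64
PUSH 10  → 32 64 10
DUP      → 32 64 10 10
MUL      → 32 64 100
GT       → 32 0
STORE 0  → 32
NEG      → -32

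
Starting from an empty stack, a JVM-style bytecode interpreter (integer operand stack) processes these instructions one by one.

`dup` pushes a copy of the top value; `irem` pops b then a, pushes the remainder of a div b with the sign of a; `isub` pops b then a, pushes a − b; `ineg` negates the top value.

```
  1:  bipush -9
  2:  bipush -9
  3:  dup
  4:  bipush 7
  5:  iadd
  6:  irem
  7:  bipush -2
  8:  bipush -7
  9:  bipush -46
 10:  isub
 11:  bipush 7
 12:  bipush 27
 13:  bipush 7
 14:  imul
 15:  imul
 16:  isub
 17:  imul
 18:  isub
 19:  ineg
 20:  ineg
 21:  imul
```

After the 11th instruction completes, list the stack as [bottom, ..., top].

bipush -9   [-9]
bipush -9   [-9, -9]
dup         [-9, -9, -9]
bipush 7    [-9, -9, -9, 7]
iadd        [-9, -9, -2]
irem        [-9, -1]
bipush -2   [-9, -1, -2]
bipush -7   [-9, -1, -2, -7]
bipush -46  [-9, -1, -2, -7, -46]
isub        [-9, -1, -2, 39]
bipush 7    [-9, -1, -2, 39, 7]

[-9, -1, -2, 39, 7]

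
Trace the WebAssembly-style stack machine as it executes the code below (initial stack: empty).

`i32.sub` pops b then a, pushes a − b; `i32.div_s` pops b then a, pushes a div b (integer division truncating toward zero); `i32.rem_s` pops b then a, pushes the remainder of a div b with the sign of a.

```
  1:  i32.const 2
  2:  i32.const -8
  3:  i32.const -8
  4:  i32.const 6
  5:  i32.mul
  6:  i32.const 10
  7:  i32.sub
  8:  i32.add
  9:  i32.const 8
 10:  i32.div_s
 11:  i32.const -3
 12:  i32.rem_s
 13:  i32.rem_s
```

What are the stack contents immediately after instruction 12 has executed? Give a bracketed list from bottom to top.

[2, -2]

i32.const 2  -> [2]
i32.const -8 -> [2, -8]
i32.const -8 -> [2, -8, -8]
i32.const 6  -> [2, -8, -8, 6]
i32.mul      -> [2, -8, -48]
i32.const 10 -> [2, -8, -48, 10]
i32.sub      -> [2, -8, -58]
i32.add      -> [2, -66]
i32.const 8  -> [2, -66, 8]
i32.div_s    -> [2, -8]
i32.const -3 -> [2, -8, -3]
i32.rem_s    -> [2, -2]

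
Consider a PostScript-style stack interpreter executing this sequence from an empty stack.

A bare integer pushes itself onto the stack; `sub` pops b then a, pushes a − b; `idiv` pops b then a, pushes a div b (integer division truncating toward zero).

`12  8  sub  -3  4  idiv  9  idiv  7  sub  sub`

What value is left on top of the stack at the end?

12    12
8     12 8
sub   4
-3    4 -3
4     4 -3 4
idiv  4 0
9     4 0 9
idiv  4 0
7     4 0 7
sub   4 -7
sub   11

11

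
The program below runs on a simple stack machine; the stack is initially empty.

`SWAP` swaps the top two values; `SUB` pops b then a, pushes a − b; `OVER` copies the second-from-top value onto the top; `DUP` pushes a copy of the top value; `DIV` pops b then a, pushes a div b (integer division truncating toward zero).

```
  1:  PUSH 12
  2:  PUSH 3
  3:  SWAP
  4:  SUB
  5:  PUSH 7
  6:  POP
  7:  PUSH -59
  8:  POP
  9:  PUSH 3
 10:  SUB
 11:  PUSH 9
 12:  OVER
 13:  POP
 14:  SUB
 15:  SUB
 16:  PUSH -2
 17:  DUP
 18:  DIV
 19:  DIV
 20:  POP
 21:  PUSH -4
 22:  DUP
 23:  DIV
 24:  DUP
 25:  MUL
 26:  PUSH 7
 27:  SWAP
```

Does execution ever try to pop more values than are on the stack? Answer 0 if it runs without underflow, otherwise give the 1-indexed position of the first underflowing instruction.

PUSH 12  → 12
PUSH 3   → 12 3
SWAP     → 3 12
SUB      → -9
PUSH 7   → -9 7
POP      → -9
PUSH -59 → -9 -59
POP      → -9
PUSH 3   → -9 3
SUB      → -12
PUSH 9   → -12 9
OVER     → -12 9 -12
POP      → -12 9
SUB      → -21
SUB  — needs 2 operands, stack has 1 → underflow

15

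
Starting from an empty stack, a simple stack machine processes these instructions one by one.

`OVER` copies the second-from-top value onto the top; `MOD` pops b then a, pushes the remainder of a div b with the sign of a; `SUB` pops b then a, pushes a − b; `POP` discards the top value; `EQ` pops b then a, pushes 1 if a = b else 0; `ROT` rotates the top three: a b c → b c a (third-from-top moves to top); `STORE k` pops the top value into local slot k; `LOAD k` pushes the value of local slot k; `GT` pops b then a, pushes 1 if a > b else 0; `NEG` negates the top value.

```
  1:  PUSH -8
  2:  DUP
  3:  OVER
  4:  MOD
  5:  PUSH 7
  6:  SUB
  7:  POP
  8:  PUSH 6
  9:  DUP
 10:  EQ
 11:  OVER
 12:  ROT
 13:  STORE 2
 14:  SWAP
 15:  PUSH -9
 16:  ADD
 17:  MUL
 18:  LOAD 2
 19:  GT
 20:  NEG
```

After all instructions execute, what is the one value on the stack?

-1

PUSH -8 : [-8]
DUP     : [-8, -8]
OVER    : [-8, -8, -8]
MOD     : [-8, 0]
PUSH 7  : [-8, 0, 7]
SUB     : [-8, -7]
POP     : [-8]
PUSH 6  : [-8, 6]
DUP     : [-8, 6, 6]
EQ      : [-8, 1]
OVER    : [-8, 1, -8]
ROT     : [1, -8, -8]
STORE 2 : [1, -8]
SWAP    : [-8, 1]
PUSH -9 : [-8, 1, -9]
ADD     : [-8, -8]
MUL     : [64]
LOAD 2  : [64, -8]
GT      : [1]
NEG     : [-1]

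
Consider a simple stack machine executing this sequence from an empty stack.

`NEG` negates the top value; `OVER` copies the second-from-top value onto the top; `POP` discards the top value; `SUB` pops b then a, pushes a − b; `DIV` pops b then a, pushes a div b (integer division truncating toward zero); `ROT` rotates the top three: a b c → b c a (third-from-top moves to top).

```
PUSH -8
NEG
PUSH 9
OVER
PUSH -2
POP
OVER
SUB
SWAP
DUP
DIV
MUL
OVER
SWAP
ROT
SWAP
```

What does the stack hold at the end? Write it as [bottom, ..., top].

PUSH -8  -8
NEG      8
PUSH 9   8 9
OVER     8 9 8
PUSH -2  8 9 8 -2
POP      8 9 8
OVER     8 9 8 9
SUB      8 9 -1
SWAP     8 -1 9
DUP      8 -1 9 9
DIV      8 -1 1
MUL      8 -1
OVER     8 -1 8
SWAP     8 8 -1
ROT      8 -1 8
SWAP     8 8 -1

[8, 8, -1]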